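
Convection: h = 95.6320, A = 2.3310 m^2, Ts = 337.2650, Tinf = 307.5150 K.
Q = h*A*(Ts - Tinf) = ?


dT = 29.7500 K
Q = 95.6320 * 2.3310 * 29.7500 = 6631.8162 W

6631.8162 W


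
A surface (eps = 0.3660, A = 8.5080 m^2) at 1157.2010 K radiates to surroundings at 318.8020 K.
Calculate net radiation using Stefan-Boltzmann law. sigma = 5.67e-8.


T^4 = 1.7932e+12
Tsurr^4 = 1.0330e+10
Q = 0.3660 * 5.67e-8 * 8.5080 * 1.7829e+12 = 314787.8090 W

314787.8090 W


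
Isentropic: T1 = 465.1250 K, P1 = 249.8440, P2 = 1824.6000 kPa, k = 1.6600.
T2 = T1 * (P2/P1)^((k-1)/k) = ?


(k-1)/k = 0.3976
(P2/P1)^exp = 2.2045
T2 = 465.1250 * 2.2045 = 1025.3885 K

1025.3885 K


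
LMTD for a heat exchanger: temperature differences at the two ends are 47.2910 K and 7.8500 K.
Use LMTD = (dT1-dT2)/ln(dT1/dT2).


dT1/dT2 = 6.0243
ln(dT1/dT2) = 1.7958
LMTD = 39.4410 / 1.7958 = 21.9628 K

21.9628 K


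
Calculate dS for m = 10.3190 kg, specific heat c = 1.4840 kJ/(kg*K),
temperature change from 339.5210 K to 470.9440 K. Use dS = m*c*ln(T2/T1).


T2/T1 = 1.3871
ln(T2/T1) = 0.3272
dS = 10.3190 * 1.4840 * 0.3272 = 5.0106 kJ/K

5.0106 kJ/K


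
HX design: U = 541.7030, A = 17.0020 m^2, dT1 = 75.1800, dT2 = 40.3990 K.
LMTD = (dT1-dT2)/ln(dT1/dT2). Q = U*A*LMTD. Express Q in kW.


LMTD = 56.0008 K
Q = 541.7030 * 17.0020 * 56.0008 = 515769.4668 W = 515.7695 kW

515.7695 kW


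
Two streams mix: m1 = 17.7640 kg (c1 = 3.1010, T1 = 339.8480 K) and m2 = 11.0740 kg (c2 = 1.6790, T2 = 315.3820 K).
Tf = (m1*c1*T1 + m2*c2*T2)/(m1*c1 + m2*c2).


num = 24584.8978
den = 73.6794
Tf = 333.6739 K

333.6739 K


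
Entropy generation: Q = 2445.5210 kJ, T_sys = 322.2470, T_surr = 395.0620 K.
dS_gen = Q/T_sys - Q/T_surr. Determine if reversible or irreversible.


dS_sys = 2445.5210/322.2470 = 7.5890 kJ/K
dS_surr = -2445.5210/395.0620 = -6.1902 kJ/K
dS_gen = 7.5890 - 6.1902 = 1.3987 kJ/K (irreversible)

dS_gen = 1.3987 kJ/K, irreversible


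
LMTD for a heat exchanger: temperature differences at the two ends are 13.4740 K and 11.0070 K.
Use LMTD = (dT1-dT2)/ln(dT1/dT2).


dT1/dT2 = 1.2241
ln(dT1/dT2) = 0.2022
LMTD = 2.4670 / 0.2022 = 12.1990 K

12.1990 K


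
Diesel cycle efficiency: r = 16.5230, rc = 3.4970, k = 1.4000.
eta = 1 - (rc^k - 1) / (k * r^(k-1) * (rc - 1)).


r^(k-1) = 3.0707
rc^k = 5.7700
eta = 0.5556 = 55.5641%

55.5641%


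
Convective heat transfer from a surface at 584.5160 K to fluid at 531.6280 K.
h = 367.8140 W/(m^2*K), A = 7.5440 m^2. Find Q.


dT = 52.8880 K
Q = 367.8140 * 7.5440 * 52.8880 = 146753.0309 W

146753.0309 W


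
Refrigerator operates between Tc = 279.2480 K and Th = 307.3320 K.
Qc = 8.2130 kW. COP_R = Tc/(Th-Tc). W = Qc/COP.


COP = 279.2480 / 28.0840 = 9.9433
W = 8.2130 / 9.9433 = 0.8260 kW

COP = 9.9433, W = 0.8260 kW


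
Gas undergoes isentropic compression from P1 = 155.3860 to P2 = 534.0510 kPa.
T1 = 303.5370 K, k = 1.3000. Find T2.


(k-1)/k = 0.2308
(P2/P1)^exp = 1.3296
T2 = 303.5370 * 1.3296 = 403.5928 K

403.5928 K


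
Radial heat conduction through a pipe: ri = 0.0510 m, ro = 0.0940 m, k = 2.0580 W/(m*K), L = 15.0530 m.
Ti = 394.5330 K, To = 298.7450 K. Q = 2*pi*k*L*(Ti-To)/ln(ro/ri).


dT = 95.7880 K
ln(ro/ri) = 0.6115
Q = 2*pi*2.0580*15.0530*95.7880 / 0.6115 = 30491.9259 W

30491.9259 W


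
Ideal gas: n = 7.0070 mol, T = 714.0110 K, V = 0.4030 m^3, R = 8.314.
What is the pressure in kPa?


P = nRT/V = 7.0070 * 8.314 * 714.0110 / 0.4030
= 41595.5662 / 0.4030 = 103214.8044 Pa = 103.2148 kPa

103.2148 kPa


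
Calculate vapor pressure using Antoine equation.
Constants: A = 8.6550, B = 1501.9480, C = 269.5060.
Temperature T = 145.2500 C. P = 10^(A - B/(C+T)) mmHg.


C+T = 414.7560
B/(C+T) = 3.6213
log10(P) = 8.6550 - 3.6213 = 5.0337
P = 10^5.0337 = 108073.4596 mmHg

108073.4596 mmHg


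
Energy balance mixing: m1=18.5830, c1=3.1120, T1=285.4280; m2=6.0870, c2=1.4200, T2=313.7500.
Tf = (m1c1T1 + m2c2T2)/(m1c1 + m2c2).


num = 19218.2964
den = 66.4738
Tf = 289.1107 K

289.1107 K


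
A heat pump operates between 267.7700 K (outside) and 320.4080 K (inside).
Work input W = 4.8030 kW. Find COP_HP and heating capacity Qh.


COP = 320.4080 / 52.6380 = 6.0870
Qh = 6.0870 * 4.8030 = 29.2359 kW

COP = 6.0870, Qh = 29.2359 kW


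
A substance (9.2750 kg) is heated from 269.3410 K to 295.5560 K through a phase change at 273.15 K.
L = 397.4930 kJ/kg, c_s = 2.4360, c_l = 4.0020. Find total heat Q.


Q1 (sensible, solid) = 9.2750 * 2.4360 * 3.8090 = 86.0602 kJ
Q2 (latent) = 9.2750 * 397.4930 = 3686.7476 kJ
Q3 (sensible, liquid) = 9.2750 * 4.0020 * 22.4060 = 831.6782 kJ
Q_total = 4604.4860 kJ

4604.4860 kJ


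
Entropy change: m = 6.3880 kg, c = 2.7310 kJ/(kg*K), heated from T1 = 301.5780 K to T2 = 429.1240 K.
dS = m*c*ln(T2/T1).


T2/T1 = 1.4229
ln(T2/T1) = 0.3527
dS = 6.3880 * 2.7310 * 0.3527 = 6.1534 kJ/K

6.1534 kJ/K


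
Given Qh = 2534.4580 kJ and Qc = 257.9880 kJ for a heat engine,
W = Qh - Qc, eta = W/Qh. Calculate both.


W = 2534.4580 - 257.9880 = 2276.4700 kJ
eta = 2276.4700 / 2534.4580 = 0.8982 = 89.8208%

W = 2276.4700 kJ, eta = 89.8208%


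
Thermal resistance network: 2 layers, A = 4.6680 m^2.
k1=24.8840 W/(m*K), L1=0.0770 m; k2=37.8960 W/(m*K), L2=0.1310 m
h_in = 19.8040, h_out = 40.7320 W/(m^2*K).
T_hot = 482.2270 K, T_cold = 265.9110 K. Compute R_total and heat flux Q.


R_conv_in = 1/(19.8040*4.6680) = 0.0108
R_1 = 0.0770/(24.8840*4.6680) = 0.0007
R_2 = 0.1310/(37.8960*4.6680) = 0.0007
R_conv_out = 1/(40.7320*4.6680) = 0.0053
R_total = 0.0175 K/W
Q = 216.3160 / 0.0175 = 12375.0393 W

R_total = 0.0175 K/W, Q = 12375.0393 W


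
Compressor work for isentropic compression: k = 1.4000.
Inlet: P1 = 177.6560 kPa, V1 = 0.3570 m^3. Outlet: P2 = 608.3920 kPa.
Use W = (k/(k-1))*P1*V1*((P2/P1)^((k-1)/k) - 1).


(k-1)/k = 0.2857
(P2/P1)^exp = 1.4215
W = 3.5000 * 177.6560 * 0.3570 * (1.4215 - 1) = 93.5629 kJ

93.5629 kJ


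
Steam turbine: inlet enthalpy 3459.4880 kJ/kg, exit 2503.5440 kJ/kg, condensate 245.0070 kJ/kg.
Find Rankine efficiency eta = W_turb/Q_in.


W = 955.9440 kJ/kg
Q_in = 3214.4810 kJ/kg
eta = 0.2974 = 29.7387%

eta = 29.7387%


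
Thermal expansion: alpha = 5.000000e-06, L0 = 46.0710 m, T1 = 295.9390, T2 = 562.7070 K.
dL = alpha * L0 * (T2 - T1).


dT = 266.7680 K
dL = 5.000000e-06 * 46.0710 * 266.7680 = 0.061451 m
L_final = 46.132451 m

dL = 0.061451 m


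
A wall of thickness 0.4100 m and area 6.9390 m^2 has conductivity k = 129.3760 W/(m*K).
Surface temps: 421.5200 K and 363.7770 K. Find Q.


dT = 57.7430 K
Q = 129.3760 * 6.9390 * 57.7430 / 0.4100 = 126434.6452 W

126434.6452 W


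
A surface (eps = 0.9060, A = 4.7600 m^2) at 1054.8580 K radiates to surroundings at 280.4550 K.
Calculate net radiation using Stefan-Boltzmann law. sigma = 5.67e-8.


T^4 = 1.2382e+12
Tsurr^4 = 6.1866e+09
Q = 0.9060 * 5.67e-8 * 4.7600 * 1.2320e+12 = 301244.2505 W

301244.2505 W


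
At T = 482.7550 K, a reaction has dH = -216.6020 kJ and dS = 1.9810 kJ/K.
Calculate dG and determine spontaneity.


T*dS = 482.7550 * 1.9810 = 956.3377 kJ
dG = -216.6020 - 956.3377 = -1172.9397 kJ (spontaneous)

dG = -1172.9397 kJ, spontaneous


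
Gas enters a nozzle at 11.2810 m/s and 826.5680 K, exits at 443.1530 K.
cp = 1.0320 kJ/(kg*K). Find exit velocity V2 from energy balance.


dT = 383.4150 K
2*cp*1000*dT = 791368.5600
V1^2 = 127.2610
V2 = sqrt(791495.8210) = 889.6605 m/s

889.6605 m/s


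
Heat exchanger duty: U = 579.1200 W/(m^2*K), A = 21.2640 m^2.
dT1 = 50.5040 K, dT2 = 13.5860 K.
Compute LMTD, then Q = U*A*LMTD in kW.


LMTD = 28.1170 K
Q = 579.1200 * 21.2640 * 28.1170 = 346244.4088 W = 346.2444 kW

346.2444 kW


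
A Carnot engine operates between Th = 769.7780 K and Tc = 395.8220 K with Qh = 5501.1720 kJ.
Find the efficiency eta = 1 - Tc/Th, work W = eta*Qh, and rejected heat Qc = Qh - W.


eta = 1 - 395.8220/769.7780 = 0.4858
W = 0.4858 * 5501.1720 = 2672.4540 kJ
Qc = 5501.1720 - 2672.4540 = 2828.7180 kJ

eta = 48.5797%, W = 2672.4540 kJ, Qc = 2828.7180 kJ


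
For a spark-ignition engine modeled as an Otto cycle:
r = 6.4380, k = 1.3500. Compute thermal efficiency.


r^(k-1) = 1.9189
eta = 1 - 1/1.9189 = 0.4789 = 47.8881%

47.8881%


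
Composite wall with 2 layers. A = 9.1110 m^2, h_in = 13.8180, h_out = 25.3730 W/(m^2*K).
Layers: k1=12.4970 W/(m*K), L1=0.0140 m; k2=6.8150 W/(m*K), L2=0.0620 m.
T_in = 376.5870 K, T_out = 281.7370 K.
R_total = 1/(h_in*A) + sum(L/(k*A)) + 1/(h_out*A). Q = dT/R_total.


R_conv_in = 1/(13.8180*9.1110) = 0.0079
R_1 = 0.0140/(12.4970*9.1110) = 0.0001
R_2 = 0.0620/(6.8150*9.1110) = 0.0010
R_conv_out = 1/(25.3730*9.1110) = 0.0043
R_total = 0.0134 K/W
Q = 94.8500 / 0.0134 = 7083.4759 W

R_total = 0.0134 K/W, Q = 7083.4759 W


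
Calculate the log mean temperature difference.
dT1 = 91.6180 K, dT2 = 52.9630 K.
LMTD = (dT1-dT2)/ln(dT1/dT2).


dT1/dT2 = 1.7298
ln(dT1/dT2) = 0.5480
LMTD = 38.6550 / 0.5480 = 70.5339 K

70.5339 K


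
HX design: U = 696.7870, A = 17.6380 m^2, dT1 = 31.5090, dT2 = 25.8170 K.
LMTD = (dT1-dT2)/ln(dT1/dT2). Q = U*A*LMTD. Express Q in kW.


LMTD = 28.5686 K
Q = 696.7870 * 17.6380 * 28.5686 = 351105.5313 W = 351.1055 kW

351.1055 kW


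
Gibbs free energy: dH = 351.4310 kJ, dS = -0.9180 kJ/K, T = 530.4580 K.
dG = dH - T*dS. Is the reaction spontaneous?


T*dS = 530.4580 * -0.9180 = -486.9604 kJ
dG = 351.4310 + 486.9604 = 838.3914 kJ (non-spontaneous)

dG = 838.3914 kJ, non-spontaneous


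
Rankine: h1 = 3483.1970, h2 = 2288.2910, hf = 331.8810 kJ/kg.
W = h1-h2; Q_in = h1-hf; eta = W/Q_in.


W = 1194.9060 kJ/kg
Q_in = 3151.3160 kJ/kg
eta = 0.3792 = 37.9177%

eta = 37.9177%


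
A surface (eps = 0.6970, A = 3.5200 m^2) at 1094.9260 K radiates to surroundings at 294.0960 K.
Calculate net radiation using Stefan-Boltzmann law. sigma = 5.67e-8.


T^4 = 1.4373e+12
Tsurr^4 = 7.4809e+09
Q = 0.6970 * 5.67e-8 * 3.5200 * 1.4298e+12 = 198898.3526 W

198898.3526 W


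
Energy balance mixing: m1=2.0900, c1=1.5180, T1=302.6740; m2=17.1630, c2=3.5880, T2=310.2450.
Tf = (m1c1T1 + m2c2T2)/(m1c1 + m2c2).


num = 20065.4185
den = 64.7535
Tf = 309.8741 K

309.8741 K


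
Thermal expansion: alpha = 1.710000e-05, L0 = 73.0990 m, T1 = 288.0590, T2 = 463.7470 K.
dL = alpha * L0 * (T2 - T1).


dT = 175.6880 K
dL = 1.710000e-05 * 73.0990 * 175.6880 = 0.219609 m
L_final = 73.318609 m

dL = 0.219609 m


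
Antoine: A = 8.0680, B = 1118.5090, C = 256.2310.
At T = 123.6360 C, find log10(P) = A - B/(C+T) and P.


C+T = 379.8670
B/(C+T) = 2.9445
log10(P) = 8.0680 - 2.9445 = 5.1235
P = 10^5.1235 = 132899.9130 mmHg

132899.9130 mmHg


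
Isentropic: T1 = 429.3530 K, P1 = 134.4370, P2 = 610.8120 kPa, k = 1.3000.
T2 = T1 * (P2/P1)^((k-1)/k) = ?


(k-1)/k = 0.2308
(P2/P1)^exp = 1.4181
T2 = 429.3530 * 1.4181 = 608.8630 K

608.8630 K


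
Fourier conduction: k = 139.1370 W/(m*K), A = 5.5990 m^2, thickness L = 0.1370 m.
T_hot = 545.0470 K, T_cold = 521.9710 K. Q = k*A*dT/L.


dT = 23.0760 K
Q = 139.1370 * 5.5990 * 23.0760 / 0.1370 = 131217.8948 W

131217.8948 W


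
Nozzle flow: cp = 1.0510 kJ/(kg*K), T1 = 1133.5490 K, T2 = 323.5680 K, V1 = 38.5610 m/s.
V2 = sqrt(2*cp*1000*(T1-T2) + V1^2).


dT = 809.9810 K
2*cp*1000*dT = 1702580.0620
V1^2 = 1486.9507
V2 = sqrt(1704067.0127) = 1305.3992 m/s

1305.3992 m/s


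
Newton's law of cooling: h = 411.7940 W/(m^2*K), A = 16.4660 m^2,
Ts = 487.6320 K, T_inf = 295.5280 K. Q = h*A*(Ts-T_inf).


dT = 192.1040 K
Q = 411.7940 * 16.4660 * 192.1040 = 1302580.3832 W

1302580.3832 W


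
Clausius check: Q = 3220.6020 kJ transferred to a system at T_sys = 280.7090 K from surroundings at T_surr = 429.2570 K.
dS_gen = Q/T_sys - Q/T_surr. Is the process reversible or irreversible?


dS_sys = 3220.6020/280.7090 = 11.4731 kJ/K
dS_surr = -3220.6020/429.2570 = -7.5027 kJ/K
dS_gen = 11.4731 - 7.5027 = 3.9704 kJ/K (irreversible)

dS_gen = 3.9704 kJ/K, irreversible


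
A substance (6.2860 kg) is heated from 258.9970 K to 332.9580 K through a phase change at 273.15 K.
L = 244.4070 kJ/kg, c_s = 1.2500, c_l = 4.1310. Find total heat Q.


Q1 (sensible, solid) = 6.2860 * 1.2500 * 14.1530 = 111.2072 kJ
Q2 (latent) = 6.2860 * 244.4070 = 1536.3424 kJ
Q3 (sensible, liquid) = 6.2860 * 4.1310 * 59.8080 = 1553.0622 kJ
Q_total = 3200.6118 kJ

3200.6118 kJ


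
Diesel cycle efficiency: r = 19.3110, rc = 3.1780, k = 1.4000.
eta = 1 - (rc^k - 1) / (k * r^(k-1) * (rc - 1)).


r^(k-1) = 3.2683
rc^k = 5.0468
eta = 0.5939 = 59.3928%

59.3928%


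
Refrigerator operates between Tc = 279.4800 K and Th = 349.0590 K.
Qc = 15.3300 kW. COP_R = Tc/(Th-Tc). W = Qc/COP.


COP = 279.4800 / 69.5790 = 4.0167
W = 15.3300 / 4.0167 = 3.8165 kW

COP = 4.0167, W = 3.8165 kW


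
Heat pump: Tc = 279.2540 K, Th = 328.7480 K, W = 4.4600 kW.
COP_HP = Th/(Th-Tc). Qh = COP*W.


COP = 328.7480 / 49.4940 = 6.6422
Qh = 6.6422 * 4.4600 = 29.6241 kW

COP = 6.6422, Qh = 29.6241 kW


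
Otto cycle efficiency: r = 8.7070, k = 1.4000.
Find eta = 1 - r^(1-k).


r^(k-1) = 2.3766
eta = 1 - 1/2.3766 = 0.5792 = 57.9222%

57.9222%


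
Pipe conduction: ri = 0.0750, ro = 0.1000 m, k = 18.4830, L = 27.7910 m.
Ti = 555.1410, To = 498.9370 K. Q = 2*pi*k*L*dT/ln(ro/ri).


dT = 56.2040 K
ln(ro/ri) = 0.2877
Q = 2*pi*18.4830*27.7910*56.2040 / 0.2877 = 630537.5174 W

630537.5174 W


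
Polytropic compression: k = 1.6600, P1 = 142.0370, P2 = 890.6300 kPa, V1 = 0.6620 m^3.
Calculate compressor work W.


(k-1)/k = 0.3976
(P2/P1)^exp = 2.0749
W = 2.5152 * 142.0370 * 0.6620 * (2.0749 - 1) = 254.2094 kJ

254.2094 kJ


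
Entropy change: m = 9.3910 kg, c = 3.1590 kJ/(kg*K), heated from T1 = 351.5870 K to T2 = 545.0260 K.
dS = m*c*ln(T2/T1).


T2/T1 = 1.5502
ln(T2/T1) = 0.4384
dS = 9.3910 * 3.1590 * 0.4384 = 13.0049 kJ/K

13.0049 kJ/K


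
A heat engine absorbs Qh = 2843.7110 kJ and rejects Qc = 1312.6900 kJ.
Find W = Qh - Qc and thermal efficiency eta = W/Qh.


W = 2843.7110 - 1312.6900 = 1531.0210 kJ
eta = 1531.0210 / 2843.7110 = 0.5384 = 53.8388%

W = 1531.0210 kJ, eta = 53.8388%


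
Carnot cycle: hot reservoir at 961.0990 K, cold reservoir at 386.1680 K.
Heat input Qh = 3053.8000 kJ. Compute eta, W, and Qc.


eta = 1 - 386.1680/961.0990 = 0.5982
W = 0.5982 * 3053.8000 = 1826.7882 kJ
Qc = 3053.8000 - 1826.7882 = 1227.0118 kJ

eta = 59.8202%, W = 1826.7882 kJ, Qc = 1227.0118 kJ


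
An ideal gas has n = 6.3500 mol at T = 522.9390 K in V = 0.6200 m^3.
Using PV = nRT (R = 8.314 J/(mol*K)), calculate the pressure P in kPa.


P = nRT/V = 6.3500 * 8.314 * 522.9390 / 0.6200
= 27607.9893 / 0.6200 = 44529.0150 Pa = 44.5290 kPa

44.5290 kPa


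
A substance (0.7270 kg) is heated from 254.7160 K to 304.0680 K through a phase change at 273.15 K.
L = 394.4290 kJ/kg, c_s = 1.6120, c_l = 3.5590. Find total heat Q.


Q1 (sensible, solid) = 0.7270 * 1.6120 * 18.4340 = 21.6032 kJ
Q2 (latent) = 0.7270 * 394.4290 = 286.7499 kJ
Q3 (sensible, liquid) = 0.7270 * 3.5590 * 30.9180 = 79.9970 kJ
Q_total = 388.3501 kJ

388.3501 kJ


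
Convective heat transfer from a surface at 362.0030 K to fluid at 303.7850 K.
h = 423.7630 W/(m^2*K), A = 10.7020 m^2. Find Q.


dT = 58.2180 K
Q = 423.7630 * 10.7020 * 58.2180 = 264025.1286 W

264025.1286 W


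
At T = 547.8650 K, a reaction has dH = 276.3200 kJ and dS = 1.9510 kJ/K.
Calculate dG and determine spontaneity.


T*dS = 547.8650 * 1.9510 = 1068.8846 kJ
dG = 276.3200 - 1068.8846 = -792.5646 kJ (spontaneous)

dG = -792.5646 kJ, spontaneous


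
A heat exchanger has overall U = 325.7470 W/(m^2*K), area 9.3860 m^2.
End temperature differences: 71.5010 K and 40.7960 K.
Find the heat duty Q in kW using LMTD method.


LMTD = 54.7202 K
Q = 325.7470 * 9.3860 * 54.7202 = 167304.8773 W = 167.3049 kW

167.3049 kW


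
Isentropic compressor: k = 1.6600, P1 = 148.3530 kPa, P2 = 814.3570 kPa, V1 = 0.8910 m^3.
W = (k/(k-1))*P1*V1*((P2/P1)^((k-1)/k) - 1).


(k-1)/k = 0.3976
(P2/P1)^exp = 1.9680
W = 2.5152 * 148.3530 * 0.8910 * (1.9680 - 1) = 321.8209 kJ

321.8209 kJ


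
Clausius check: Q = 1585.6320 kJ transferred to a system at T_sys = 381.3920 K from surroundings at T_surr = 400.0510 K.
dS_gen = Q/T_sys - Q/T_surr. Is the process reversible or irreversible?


dS_sys = 1585.6320/381.3920 = 4.1575 kJ/K
dS_surr = -1585.6320/400.0510 = -3.9636 kJ/K
dS_gen = 4.1575 - 3.9636 = 0.1939 kJ/K (irreversible)

dS_gen = 0.1939 kJ/K, irreversible


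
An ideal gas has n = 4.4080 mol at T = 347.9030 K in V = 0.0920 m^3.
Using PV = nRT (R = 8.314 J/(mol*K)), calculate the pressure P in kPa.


P = nRT/V = 4.4080 * 8.314 * 347.9030 / 0.0920
= 12749.9881 / 0.0920 = 138586.8273 Pa = 138.5868 kPa

138.5868 kPa


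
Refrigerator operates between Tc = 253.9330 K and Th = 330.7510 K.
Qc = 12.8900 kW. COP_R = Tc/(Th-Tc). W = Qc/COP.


COP = 253.9330 / 76.8180 = 3.3056
W = 12.8900 / 3.3056 = 3.8994 kW

COP = 3.3056, W = 3.8994 kW


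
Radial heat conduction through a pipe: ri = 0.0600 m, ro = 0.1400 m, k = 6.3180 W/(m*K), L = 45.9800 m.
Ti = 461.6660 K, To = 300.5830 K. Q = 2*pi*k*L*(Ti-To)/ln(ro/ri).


dT = 161.0830 K
ln(ro/ri) = 0.8473
Q = 2*pi*6.3180*45.9800*161.0830 / 0.8473 = 347010.0528 W

347010.0528 W


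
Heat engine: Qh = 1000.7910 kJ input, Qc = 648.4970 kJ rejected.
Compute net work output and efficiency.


W = 1000.7910 - 648.4970 = 352.2940 kJ
eta = 352.2940 / 1000.7910 = 0.3520 = 35.2016%

W = 352.2940 kJ, eta = 35.2016%


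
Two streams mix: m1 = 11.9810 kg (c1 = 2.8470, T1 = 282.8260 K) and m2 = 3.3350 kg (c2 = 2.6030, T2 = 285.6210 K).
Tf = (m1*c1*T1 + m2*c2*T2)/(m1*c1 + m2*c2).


num = 12126.6459
den = 42.7909
Tf = 283.3930 K

283.3930 K


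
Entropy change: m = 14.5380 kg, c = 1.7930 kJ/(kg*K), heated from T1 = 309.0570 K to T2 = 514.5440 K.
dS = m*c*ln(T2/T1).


T2/T1 = 1.6649
ln(T2/T1) = 0.5098
dS = 14.5380 * 1.7930 * 0.5098 = 13.2876 kJ/K

13.2876 kJ/K


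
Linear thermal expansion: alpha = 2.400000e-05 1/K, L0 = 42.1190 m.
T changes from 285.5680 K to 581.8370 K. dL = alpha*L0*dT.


dT = 296.2690 K
dL = 2.400000e-05 * 42.1190 * 296.2690 = 0.299485 m
L_final = 42.418485 m

dL = 0.299485 m


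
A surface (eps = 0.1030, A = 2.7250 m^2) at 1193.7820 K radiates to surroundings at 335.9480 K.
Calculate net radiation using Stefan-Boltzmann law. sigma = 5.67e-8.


T^4 = 2.0310e+12
Tsurr^4 = 1.2738e+10
Q = 0.1030 * 5.67e-8 * 2.7250 * 2.0182e+12 = 32118.4468 W

32118.4468 W


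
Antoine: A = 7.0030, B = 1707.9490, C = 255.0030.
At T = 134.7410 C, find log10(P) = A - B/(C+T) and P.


C+T = 389.7440
B/(C+T) = 4.3822
log10(P) = 7.0030 - 4.3822 = 2.6208
P = 10^2.6208 = 417.6063 mmHg

417.6063 mmHg


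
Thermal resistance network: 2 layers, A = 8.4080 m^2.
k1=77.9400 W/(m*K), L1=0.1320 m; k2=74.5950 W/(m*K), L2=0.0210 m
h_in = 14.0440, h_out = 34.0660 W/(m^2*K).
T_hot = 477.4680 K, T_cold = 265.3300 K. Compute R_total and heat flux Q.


R_conv_in = 1/(14.0440*8.4080) = 0.0085
R_1 = 0.1320/(77.9400*8.4080) = 0.0002
R_2 = 0.0210/(74.5950*8.4080) = 3.3482e-05
R_conv_out = 1/(34.0660*8.4080) = 0.0035
R_total = 0.0122 K/W
Q = 212.1380 / 0.0122 = 17395.6363 W

R_total = 0.0122 K/W, Q = 17395.6363 W


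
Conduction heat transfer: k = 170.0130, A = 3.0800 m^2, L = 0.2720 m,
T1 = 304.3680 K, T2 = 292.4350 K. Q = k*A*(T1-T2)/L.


dT = 11.9330 K
Q = 170.0130 * 3.0800 * 11.9330 / 0.2720 = 22972.7816 W

22972.7816 W


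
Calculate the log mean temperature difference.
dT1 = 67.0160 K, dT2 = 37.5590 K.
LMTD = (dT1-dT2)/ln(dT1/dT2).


dT1/dT2 = 1.7843
ln(dT1/dT2) = 0.5790
LMTD = 29.4570 / 0.5790 = 50.8740 K

50.8740 K


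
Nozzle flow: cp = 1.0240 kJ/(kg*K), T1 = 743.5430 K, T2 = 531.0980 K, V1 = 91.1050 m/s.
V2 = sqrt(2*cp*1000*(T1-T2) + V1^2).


dT = 212.4450 K
2*cp*1000*dT = 435087.3600
V1^2 = 8300.1210
V2 = sqrt(443387.4810) = 665.8735 m/s

665.8735 m/s


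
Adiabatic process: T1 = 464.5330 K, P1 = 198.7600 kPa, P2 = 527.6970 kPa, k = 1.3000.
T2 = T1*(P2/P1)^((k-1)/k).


(k-1)/k = 0.2308
(P2/P1)^exp = 1.2527
T2 = 464.5330 * 1.2527 = 581.9365 K

581.9365 K


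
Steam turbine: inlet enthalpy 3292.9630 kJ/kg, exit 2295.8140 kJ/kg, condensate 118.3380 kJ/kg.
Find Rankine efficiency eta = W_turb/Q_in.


W = 997.1490 kJ/kg
Q_in = 3174.6250 kJ/kg
eta = 0.3141 = 31.4100%

eta = 31.4100%


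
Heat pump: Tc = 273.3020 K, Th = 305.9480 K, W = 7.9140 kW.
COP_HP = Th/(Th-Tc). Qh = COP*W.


COP = 305.9480 / 32.6460 = 9.3717
Qh = 9.3717 * 7.9140 = 74.1675 kW

COP = 9.3717, Qh = 74.1675 kW


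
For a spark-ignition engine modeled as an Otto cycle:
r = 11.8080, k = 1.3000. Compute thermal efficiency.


r^(k-1) = 2.0973
eta = 1 - 1/2.0973 = 0.5232 = 52.3188%

52.3188%


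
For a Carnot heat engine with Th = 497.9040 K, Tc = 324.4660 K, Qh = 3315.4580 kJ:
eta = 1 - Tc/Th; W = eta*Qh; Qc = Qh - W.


eta = 1 - 324.4660/497.9040 = 0.3483
W = 0.3483 * 3315.4580 = 1154.8941 kJ
Qc = 3315.4580 - 1154.8941 = 2160.5639 kJ

eta = 34.8336%, W = 1154.8941 kJ, Qc = 2160.5639 kJ


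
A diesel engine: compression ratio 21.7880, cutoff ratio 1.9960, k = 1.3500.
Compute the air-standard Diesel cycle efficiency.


r^(k-1) = 2.9402
rc^k = 2.5422
eta = 0.6099 = 60.9894%

60.9894%


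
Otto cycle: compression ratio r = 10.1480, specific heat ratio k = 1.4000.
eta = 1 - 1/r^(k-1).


r^(k-1) = 2.5267
eta = 1 - 1/2.5267 = 0.6042 = 60.4225%

60.4225%


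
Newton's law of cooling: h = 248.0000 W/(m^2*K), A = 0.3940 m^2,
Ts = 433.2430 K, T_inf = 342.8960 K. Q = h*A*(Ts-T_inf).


dT = 90.3470 K
Q = 248.0000 * 0.3940 * 90.3470 = 8827.9861 W

8827.9861 W


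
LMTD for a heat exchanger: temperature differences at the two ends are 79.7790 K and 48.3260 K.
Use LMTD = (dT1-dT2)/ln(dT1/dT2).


dT1/dT2 = 1.6509
ln(dT1/dT2) = 0.5013
LMTD = 31.4530 / 0.5013 = 62.7440 K

62.7440 K


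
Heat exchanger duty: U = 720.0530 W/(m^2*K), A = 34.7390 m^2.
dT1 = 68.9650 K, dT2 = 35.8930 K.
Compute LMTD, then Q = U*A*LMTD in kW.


LMTD = 50.6418 K
Q = 720.0530 * 34.7390 * 50.6418 = 1266750.9951 W = 1266.7510 kW

1266.7510 kW


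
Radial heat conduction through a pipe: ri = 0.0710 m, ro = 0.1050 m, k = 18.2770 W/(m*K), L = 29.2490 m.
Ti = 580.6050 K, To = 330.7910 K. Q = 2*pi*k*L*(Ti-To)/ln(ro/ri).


dT = 249.8140 K
ln(ro/ri) = 0.3913
Q = 2*pi*18.2770*29.2490*249.8140 / 0.3913 = 2144491.8549 W

2144491.8549 W


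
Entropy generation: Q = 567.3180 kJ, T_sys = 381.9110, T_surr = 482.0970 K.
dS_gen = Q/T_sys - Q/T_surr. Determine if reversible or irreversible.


dS_sys = 567.3180/381.9110 = 1.4855 kJ/K
dS_surr = -567.3180/482.0970 = -1.1768 kJ/K
dS_gen = 1.4855 - 1.1768 = 0.3087 kJ/K (irreversible)

dS_gen = 0.3087 kJ/K, irreversible


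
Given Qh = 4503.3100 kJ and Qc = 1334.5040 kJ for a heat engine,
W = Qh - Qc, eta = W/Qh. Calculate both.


W = 4503.3100 - 1334.5040 = 3168.8060 kJ
eta = 3168.8060 / 4503.3100 = 0.7037 = 70.3662%

W = 3168.8060 kJ, eta = 70.3662%


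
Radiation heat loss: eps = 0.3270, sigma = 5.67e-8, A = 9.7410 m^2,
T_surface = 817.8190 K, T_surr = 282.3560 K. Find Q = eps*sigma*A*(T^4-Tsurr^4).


T^4 = 4.4733e+11
Tsurr^4 = 6.3561e+09
Q = 0.3270 * 5.67e-8 * 9.7410 * 4.4097e+11 = 79643.0804 W

79643.0804 W


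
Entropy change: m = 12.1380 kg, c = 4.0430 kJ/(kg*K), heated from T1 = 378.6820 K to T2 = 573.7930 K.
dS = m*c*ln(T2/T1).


T2/T1 = 1.5152
ln(T2/T1) = 0.4156
dS = 12.1380 * 4.0430 * 0.4156 = 20.3937 kJ/K

20.3937 kJ/K


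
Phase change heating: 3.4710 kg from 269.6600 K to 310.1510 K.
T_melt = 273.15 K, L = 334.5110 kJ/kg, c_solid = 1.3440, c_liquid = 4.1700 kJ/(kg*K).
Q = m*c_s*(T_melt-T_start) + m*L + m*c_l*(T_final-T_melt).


Q1 (sensible, solid) = 3.4710 * 1.3440 * 3.4900 = 16.2809 kJ
Q2 (latent) = 3.4710 * 334.5110 = 1161.0877 kJ
Q3 (sensible, liquid) = 3.4710 * 4.1700 * 37.0010 = 535.5551 kJ
Q_total = 1712.9237 kJ

1712.9237 kJ


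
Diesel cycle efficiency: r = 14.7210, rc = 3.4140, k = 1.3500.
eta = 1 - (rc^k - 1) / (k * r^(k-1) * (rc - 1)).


r^(k-1) = 2.5632
rc^k = 5.2469
eta = 0.4916 = 49.1575%

49.1575%


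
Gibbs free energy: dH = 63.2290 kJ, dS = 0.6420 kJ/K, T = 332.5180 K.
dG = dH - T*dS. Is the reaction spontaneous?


T*dS = 332.5180 * 0.6420 = 213.4766 kJ
dG = 63.2290 - 213.4766 = -150.2476 kJ (spontaneous)

dG = -150.2476 kJ, spontaneous


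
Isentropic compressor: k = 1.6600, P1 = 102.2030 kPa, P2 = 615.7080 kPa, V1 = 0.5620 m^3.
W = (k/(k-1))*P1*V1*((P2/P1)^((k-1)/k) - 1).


(k-1)/k = 0.3976
(P2/P1)^exp = 2.0421
W = 2.5152 * 102.2030 * 0.5620 * (2.0421 - 1) = 150.5530 kJ

150.5530 kJ


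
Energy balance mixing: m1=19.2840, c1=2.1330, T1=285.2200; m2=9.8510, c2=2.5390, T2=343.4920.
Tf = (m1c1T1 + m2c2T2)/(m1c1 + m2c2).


num = 20323.2043
den = 66.1445
Tf = 307.2548 K

307.2548 K


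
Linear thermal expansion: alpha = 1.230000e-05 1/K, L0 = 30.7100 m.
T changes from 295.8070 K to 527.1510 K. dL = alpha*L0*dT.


dT = 231.3440 K
dL = 1.230000e-05 * 30.7100 * 231.3440 = 0.087386 m
L_final = 30.797386 m

dL = 0.087386 m


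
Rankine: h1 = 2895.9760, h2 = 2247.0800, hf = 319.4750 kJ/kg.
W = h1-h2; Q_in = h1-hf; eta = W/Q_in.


W = 648.8960 kJ/kg
Q_in = 2576.5010 kJ/kg
eta = 0.2519 = 25.1852%

eta = 25.1852%


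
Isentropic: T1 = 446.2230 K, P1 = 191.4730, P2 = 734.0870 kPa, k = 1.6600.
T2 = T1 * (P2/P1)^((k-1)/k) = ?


(k-1)/k = 0.3976
(P2/P1)^exp = 1.7063
T2 = 446.2230 * 1.7063 = 761.3802 K

761.3802 K


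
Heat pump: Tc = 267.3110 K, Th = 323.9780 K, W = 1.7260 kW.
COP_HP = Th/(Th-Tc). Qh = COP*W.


COP = 323.9780 / 56.6670 = 5.7172
Qh = 5.7172 * 1.7260 = 9.8679 kW

COP = 5.7172, Qh = 9.8679 kW


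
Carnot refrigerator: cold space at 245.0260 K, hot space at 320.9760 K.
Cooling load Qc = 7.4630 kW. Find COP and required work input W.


COP = 245.0260 / 75.9500 = 3.2261
W = 7.4630 / 3.2261 = 2.3133 kW

COP = 3.2261, W = 2.3133 kW


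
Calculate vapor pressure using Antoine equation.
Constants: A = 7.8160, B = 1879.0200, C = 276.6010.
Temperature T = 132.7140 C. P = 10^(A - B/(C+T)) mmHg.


C+T = 409.3150
B/(C+T) = 4.5906
log10(P) = 7.8160 - 4.5906 = 3.2254
P = 10^3.2254 = 1680.1755 mmHg

1680.1755 mmHg


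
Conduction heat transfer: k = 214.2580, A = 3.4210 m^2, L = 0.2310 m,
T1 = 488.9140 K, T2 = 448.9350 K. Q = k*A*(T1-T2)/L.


dT = 39.9790 K
Q = 214.2580 * 3.4210 * 39.9790 / 0.2310 = 126855.7239 W

126855.7239 W


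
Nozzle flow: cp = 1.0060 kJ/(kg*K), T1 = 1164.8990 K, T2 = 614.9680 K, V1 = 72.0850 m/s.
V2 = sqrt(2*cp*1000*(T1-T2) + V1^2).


dT = 549.9310 K
2*cp*1000*dT = 1106461.1720
V1^2 = 5196.2472
V2 = sqrt(1111657.4192) = 1054.3517 m/s

1054.3517 m/s


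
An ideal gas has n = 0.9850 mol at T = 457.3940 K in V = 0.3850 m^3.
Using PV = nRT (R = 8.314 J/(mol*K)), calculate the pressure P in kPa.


P = nRT/V = 0.9850 * 8.314 * 457.3940 / 0.3850
= 3745.7321 / 0.3850 = 9729.1743 Pa = 9.7292 kPa

9.7292 kPa


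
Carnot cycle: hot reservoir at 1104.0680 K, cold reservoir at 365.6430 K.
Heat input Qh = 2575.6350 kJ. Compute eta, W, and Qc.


eta = 1 - 365.6430/1104.0680 = 0.6688
W = 0.6688 * 2575.6350 = 1722.6414 kJ
Qc = 2575.6350 - 1722.6414 = 852.9936 kJ

eta = 66.8822%, W = 1722.6414 kJ, Qc = 852.9936 kJ


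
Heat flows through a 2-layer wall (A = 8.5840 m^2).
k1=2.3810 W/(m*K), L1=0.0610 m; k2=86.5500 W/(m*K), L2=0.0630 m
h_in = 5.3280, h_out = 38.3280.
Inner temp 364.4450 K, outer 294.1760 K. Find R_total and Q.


R_conv_in = 1/(5.3280*8.5840) = 0.0219
R_1 = 0.0610/(2.3810*8.5840) = 0.0030
R_2 = 0.0630/(86.5500*8.5840) = 8.4798e-05
R_conv_out = 1/(38.3280*8.5840) = 0.0030
R_total = 0.0280 K/W
Q = 70.2690 / 0.0280 = 2511.9726 W

R_total = 0.0280 K/W, Q = 2511.9726 W


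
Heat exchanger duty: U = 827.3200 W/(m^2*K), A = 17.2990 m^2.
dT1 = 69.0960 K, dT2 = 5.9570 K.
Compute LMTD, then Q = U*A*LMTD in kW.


LMTD = 25.7612 K
Q = 827.3200 * 17.2990 * 25.7612 = 368689.9854 W = 368.6900 kW

368.6900 kW


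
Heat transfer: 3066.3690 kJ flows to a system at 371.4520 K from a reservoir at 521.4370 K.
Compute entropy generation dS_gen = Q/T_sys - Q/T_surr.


dS_sys = 3066.3690/371.4520 = 8.2551 kJ/K
dS_surr = -3066.3690/521.4370 = -5.8806 kJ/K
dS_gen = 8.2551 - 5.8806 = 2.3745 kJ/K (irreversible)

dS_gen = 2.3745 kJ/K, irreversible


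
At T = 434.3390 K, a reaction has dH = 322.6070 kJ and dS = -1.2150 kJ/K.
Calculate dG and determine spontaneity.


T*dS = 434.3390 * -1.2150 = -527.7219 kJ
dG = 322.6070 + 527.7219 = 850.3289 kJ (non-spontaneous)

dG = 850.3289 kJ, non-spontaneous


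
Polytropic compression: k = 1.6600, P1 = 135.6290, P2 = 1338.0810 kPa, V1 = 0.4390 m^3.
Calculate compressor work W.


(k-1)/k = 0.3976
(P2/P1)^exp = 2.4846
W = 2.5152 * 135.6290 * 0.4390 * (2.4846 - 1) = 222.3262 kJ

222.3262 kJ


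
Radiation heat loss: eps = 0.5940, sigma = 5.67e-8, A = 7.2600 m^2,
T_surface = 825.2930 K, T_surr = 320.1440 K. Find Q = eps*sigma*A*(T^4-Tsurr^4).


T^4 = 4.6391e+11
Tsurr^4 = 1.0505e+10
Q = 0.5940 * 5.67e-8 * 7.2600 * 4.5340e+11 = 110864.2834 W

110864.2834 W


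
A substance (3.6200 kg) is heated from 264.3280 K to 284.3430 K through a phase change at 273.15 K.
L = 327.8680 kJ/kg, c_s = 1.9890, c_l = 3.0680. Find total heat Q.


Q1 (sensible, solid) = 3.6200 * 1.9890 * 8.8220 = 63.5200 kJ
Q2 (latent) = 3.6200 * 327.8680 = 1186.8822 kJ
Q3 (sensible, liquid) = 3.6200 * 3.0680 * 11.1930 = 124.3112 kJ
Q_total = 1374.7134 kJ

1374.7134 kJ


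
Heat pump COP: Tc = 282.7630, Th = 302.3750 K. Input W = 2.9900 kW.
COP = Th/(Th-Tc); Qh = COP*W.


COP = 302.3750 / 19.6120 = 15.4179
Qh = 15.4179 * 2.9900 = 46.0994 kW

COP = 15.4179, Qh = 46.0994 kW


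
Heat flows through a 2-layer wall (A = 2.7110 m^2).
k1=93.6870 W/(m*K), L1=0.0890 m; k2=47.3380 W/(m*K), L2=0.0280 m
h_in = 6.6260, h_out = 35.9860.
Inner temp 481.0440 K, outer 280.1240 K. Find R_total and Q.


R_conv_in = 1/(6.6260*2.7110) = 0.0557
R_1 = 0.0890/(93.6870*2.7110) = 0.0004
R_2 = 0.0280/(47.3380*2.7110) = 0.0002
R_conv_out = 1/(35.9860*2.7110) = 0.0103
R_total = 0.0665 K/W
Q = 200.9200 / 0.0665 = 3021.8703 W

R_total = 0.0665 K/W, Q = 3021.8703 W


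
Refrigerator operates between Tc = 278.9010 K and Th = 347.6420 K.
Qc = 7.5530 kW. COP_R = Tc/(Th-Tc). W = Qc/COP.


COP = 278.9010 / 68.7410 = 4.0573
W = 7.5530 / 4.0573 = 1.8616 kW

COP = 4.0573, W = 1.8616 kW


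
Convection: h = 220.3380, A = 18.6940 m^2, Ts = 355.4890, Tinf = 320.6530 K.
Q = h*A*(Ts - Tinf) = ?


dT = 34.8360 K
Q = 220.3380 * 18.6940 * 34.8360 = 143489.4343 W

143489.4343 W


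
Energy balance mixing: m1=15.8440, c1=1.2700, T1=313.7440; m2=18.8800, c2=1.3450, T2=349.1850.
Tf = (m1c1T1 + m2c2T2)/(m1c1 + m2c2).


num = 15180.1833
den = 45.5155
Tf = 333.5169 K

333.5169 K


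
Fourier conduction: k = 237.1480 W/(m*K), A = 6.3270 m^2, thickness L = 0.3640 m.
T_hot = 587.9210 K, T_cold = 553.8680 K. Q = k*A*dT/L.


dT = 34.0530 K
Q = 237.1480 * 6.3270 * 34.0530 / 0.3640 = 140369.0290 W

140369.0290 W


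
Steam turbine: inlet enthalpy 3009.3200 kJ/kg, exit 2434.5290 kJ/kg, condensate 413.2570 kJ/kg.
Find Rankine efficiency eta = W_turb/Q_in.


W = 574.7910 kJ/kg
Q_in = 2596.0630 kJ/kg
eta = 0.2214 = 22.1409%

eta = 22.1409%


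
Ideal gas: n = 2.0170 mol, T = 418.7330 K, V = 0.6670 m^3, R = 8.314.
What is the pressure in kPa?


P = nRT/V = 2.0170 * 8.314 * 418.7330 / 0.6670
= 7021.8752 / 0.6670 = 10527.5490 Pa = 10.5275 kPa

10.5275 kPa


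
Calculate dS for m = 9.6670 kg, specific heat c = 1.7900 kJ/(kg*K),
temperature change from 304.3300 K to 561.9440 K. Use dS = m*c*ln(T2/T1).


T2/T1 = 1.8465
ln(T2/T1) = 0.6133
dS = 9.6670 * 1.7900 * 0.6133 = 10.6123 kJ/K

10.6123 kJ/K


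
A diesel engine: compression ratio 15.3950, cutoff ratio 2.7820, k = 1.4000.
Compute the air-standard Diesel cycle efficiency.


r^(k-1) = 2.9851
rc^k = 4.1889
eta = 0.5718 = 57.1793%

57.1793%


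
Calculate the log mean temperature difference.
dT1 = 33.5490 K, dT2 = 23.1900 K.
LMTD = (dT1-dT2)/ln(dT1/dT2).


dT1/dT2 = 1.4467
ln(dT1/dT2) = 0.3693
LMTD = 10.3590 / 0.3693 = 28.0514 K

28.0514 K


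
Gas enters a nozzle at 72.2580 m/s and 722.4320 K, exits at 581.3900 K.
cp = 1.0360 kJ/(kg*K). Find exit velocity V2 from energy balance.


dT = 141.0420 K
2*cp*1000*dT = 292239.0240
V1^2 = 5221.2186
V2 = sqrt(297460.2426) = 545.3992 m/s

545.3992 m/s


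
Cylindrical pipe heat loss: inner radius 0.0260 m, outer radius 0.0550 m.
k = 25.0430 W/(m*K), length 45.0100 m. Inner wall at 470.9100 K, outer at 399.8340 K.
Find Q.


dT = 71.0760 K
ln(ro/ri) = 0.7492
Q = 2*pi*25.0430*45.0100*71.0760 / 0.7492 = 671860.6438 W

671860.6438 W


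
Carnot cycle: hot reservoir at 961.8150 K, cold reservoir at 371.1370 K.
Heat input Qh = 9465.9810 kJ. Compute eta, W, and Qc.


eta = 1 - 371.1370/961.8150 = 0.6141
W = 0.6141 * 9465.9810 = 5813.3287 kJ
Qc = 9465.9810 - 5813.3287 = 3652.6523 kJ

eta = 61.4128%, W = 5813.3287 kJ, Qc = 3652.6523 kJ


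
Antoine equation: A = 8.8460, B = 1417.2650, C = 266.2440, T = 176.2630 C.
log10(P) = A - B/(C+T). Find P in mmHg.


C+T = 442.5070
B/(C+T) = 3.2028
log10(P) = 8.8460 - 3.2028 = 5.6432
P = 10^5.6432 = 439735.8858 mmHg

439735.8858 mmHg


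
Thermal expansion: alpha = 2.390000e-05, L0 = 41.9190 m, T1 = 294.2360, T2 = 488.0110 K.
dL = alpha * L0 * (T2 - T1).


dT = 193.7750 K
dL = 2.390000e-05 * 41.9190 * 193.7750 = 0.194136 m
L_final = 42.113136 m

dL = 0.194136 m


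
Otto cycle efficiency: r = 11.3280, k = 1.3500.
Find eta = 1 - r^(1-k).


r^(k-1) = 2.3386
eta = 1 - 1/2.3386 = 0.5724 = 57.2391%

57.2391%


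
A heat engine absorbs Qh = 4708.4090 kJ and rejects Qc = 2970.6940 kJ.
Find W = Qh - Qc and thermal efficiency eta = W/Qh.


W = 4708.4090 - 2970.6940 = 1737.7150 kJ
eta = 1737.7150 / 4708.4090 = 0.3691 = 36.9066%

W = 1737.7150 kJ, eta = 36.9066%


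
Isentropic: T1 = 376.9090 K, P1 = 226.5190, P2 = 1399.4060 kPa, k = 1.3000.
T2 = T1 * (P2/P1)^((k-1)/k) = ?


(k-1)/k = 0.2308
(P2/P1)^exp = 1.5223
T2 = 376.9090 * 1.5223 = 573.7700 K

573.7700 K


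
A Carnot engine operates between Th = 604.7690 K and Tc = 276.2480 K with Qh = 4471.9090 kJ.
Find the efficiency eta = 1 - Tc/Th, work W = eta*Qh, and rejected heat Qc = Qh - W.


eta = 1 - 276.2480/604.7690 = 0.5432
W = 0.5432 * 4471.9090 = 2429.2185 kJ
Qc = 4471.9090 - 2429.2185 = 2042.6905 kJ

eta = 54.3217%, W = 2429.2185 kJ, Qc = 2042.6905 kJ


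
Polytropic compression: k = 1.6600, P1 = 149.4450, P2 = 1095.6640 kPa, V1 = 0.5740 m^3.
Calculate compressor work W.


(k-1)/k = 0.3976
(P2/P1)^exp = 2.2080
W = 2.5152 * 149.4450 * 0.5740 * (2.2080 - 1) = 260.6240 kJ

260.6240 kJ


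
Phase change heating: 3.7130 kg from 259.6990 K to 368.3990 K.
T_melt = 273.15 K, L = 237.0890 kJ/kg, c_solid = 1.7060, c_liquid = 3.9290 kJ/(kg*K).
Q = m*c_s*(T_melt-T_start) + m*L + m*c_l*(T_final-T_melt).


Q1 (sensible, solid) = 3.7130 * 1.7060 * 13.4510 = 85.2037 kJ
Q2 (latent) = 3.7130 * 237.0890 = 880.3115 kJ
Q3 (sensible, liquid) = 3.7130 * 3.9290 * 95.2490 = 1389.5283 kJ
Q_total = 2355.0435 kJ

2355.0435 kJ


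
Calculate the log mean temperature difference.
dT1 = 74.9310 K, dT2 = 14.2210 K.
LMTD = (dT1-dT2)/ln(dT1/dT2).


dT1/dT2 = 5.2690
ln(dT1/dT2) = 1.6618
LMTD = 60.7100 / 1.6618 = 36.5316 K

36.5316 K


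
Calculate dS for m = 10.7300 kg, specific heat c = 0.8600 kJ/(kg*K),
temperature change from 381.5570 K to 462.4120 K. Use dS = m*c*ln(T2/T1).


T2/T1 = 1.2119
ln(T2/T1) = 0.1922
dS = 10.7300 * 0.8600 * 0.1922 = 1.7735 kJ/K

1.7735 kJ/K


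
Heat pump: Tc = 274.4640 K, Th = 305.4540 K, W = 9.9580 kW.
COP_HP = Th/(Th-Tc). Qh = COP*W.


COP = 305.4540 / 30.9900 = 9.8565
Qh = 9.8565 * 9.9580 = 98.1514 kW

COP = 9.8565, Qh = 98.1514 kW


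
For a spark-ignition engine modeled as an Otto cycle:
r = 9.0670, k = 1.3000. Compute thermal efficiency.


r^(k-1) = 1.9375
eta = 1 - 1/1.9375 = 0.4839 = 48.3868%

48.3868%


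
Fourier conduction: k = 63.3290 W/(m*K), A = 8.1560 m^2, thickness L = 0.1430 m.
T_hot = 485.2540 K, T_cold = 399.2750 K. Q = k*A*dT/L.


dT = 85.9790 K
Q = 63.3290 * 8.1560 * 85.9790 / 0.1430 = 310553.3365 W

310553.3365 W


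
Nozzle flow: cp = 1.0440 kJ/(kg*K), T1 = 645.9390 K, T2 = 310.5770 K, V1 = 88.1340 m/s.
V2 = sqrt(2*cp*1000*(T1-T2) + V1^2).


dT = 335.3620 K
2*cp*1000*dT = 700235.8560
V1^2 = 7767.6020
V2 = sqrt(708003.4580) = 841.4294 m/s

841.4294 m/s


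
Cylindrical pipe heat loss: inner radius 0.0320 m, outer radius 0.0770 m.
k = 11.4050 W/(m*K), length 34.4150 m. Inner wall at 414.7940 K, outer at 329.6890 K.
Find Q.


dT = 85.1050 K
ln(ro/ri) = 0.8781
Q = 2*pi*11.4050*34.4150*85.1050 / 0.8781 = 239028.1809 W

239028.1809 W


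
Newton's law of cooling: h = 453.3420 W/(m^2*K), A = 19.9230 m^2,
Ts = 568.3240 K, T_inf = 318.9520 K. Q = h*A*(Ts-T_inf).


dT = 249.3720 K
Q = 453.3420 * 19.9230 * 249.3720 = 2252311.1128 W

2252311.1128 W


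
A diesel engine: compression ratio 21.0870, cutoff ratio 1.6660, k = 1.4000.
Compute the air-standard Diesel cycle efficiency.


r^(k-1) = 3.3854
rc^k = 2.0434
eta = 0.6695 = 66.9458%

66.9458%


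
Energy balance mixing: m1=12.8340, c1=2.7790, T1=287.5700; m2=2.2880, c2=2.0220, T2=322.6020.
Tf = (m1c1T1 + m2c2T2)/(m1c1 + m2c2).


num = 11748.8466
den = 40.2920
Tf = 291.5924 K

291.5924 K


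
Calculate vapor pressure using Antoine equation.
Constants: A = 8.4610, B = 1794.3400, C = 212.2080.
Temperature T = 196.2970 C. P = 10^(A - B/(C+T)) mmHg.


C+T = 408.5050
B/(C+T) = 4.3925
log10(P) = 8.4610 - 4.3925 = 4.0685
P = 10^4.0685 = 11709.6680 mmHg

11709.6680 mmHg


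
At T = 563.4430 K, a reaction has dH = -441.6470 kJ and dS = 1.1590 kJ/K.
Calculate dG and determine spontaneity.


T*dS = 563.4430 * 1.1590 = 653.0304 kJ
dG = -441.6470 - 653.0304 = -1094.6774 kJ (spontaneous)

dG = -1094.6774 kJ, spontaneous


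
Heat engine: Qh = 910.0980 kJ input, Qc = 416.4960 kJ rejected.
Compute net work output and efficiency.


W = 910.0980 - 416.4960 = 493.6020 kJ
eta = 493.6020 / 910.0980 = 0.5424 = 54.2361%

W = 493.6020 kJ, eta = 54.2361%


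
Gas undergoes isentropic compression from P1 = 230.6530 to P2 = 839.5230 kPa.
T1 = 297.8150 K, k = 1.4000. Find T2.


(k-1)/k = 0.2857
(P2/P1)^exp = 1.4465
T2 = 297.8150 * 1.4465 = 430.7778 K

430.7778 K


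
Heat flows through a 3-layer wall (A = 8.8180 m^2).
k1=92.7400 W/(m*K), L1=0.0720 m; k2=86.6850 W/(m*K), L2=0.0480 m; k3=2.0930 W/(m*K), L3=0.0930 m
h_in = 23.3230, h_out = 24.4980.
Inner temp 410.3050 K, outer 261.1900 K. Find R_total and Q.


R_conv_in = 1/(23.3230*8.8180) = 0.0049
R_1 = 0.0720/(92.7400*8.8180) = 8.8043e-05
R_2 = 0.0480/(86.6850*8.8180) = 6.2795e-05
R_3 = 0.0930/(2.0930*8.8180) = 0.0050
R_conv_out = 1/(24.4980*8.8180) = 0.0046
R_total = 0.0147 K/W
Q = 149.1150 / 0.0147 = 10156.7976 W

R_total = 0.0147 K/W, Q = 10156.7976 W


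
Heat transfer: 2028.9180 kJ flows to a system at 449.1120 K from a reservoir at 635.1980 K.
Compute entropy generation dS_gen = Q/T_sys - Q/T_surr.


dS_sys = 2028.9180/449.1120 = 4.5176 kJ/K
dS_surr = -2028.9180/635.1980 = -3.1942 kJ/K
dS_gen = 4.5176 - 3.1942 = 1.3235 kJ/K (irreversible)

dS_gen = 1.3235 kJ/K, irreversible


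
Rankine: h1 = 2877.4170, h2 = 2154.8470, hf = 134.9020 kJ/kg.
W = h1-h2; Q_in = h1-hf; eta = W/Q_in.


W = 722.5700 kJ/kg
Q_in = 2742.5150 kJ/kg
eta = 0.2635 = 26.3470%

eta = 26.3470%


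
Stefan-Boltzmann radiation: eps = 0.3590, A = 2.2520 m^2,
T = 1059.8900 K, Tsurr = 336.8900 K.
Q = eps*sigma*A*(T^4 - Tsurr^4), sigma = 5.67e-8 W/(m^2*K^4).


T^4 = 1.2620e+12
Tsurr^4 = 1.2881e+10
Q = 0.3590 * 5.67e-8 * 2.2520 * 1.2491e+12 = 57257.6257 W

57257.6257 W


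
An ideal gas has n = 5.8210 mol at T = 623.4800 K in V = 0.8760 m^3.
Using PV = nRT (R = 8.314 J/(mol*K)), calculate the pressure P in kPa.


P = nRT/V = 5.8210 * 8.314 * 623.4800 / 0.8760
= 30173.8096 / 0.8760 = 34444.9882 Pa = 34.4450 kPa

34.4450 kPa
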